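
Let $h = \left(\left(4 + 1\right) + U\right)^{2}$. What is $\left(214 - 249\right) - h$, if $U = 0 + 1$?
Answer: $-71$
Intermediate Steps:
$U = 1$
$h = 36$ ($h = \left(\left(4 + 1\right) + 1\right)^{2} = \left(5 + 1\right)^{2} = 6^{2} = 36$)
$\left(214 - 249\right) - h = \left(214 - 249\right) - 36 = -35 - 36 = -71$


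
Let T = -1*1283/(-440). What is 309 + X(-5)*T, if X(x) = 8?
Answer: 18278/55 ≈ 332.33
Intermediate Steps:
T = 1283/440 (T = -1283*(-1/440) = 1283/440 ≈ 2.9159)
309 + X(-5)*T = 309 + 8*(1283/440) = 309 + 1283/55 = 18278/55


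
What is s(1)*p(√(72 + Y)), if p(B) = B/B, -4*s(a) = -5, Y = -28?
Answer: 5/4 ≈ 1.2500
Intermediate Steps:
s(a) = 5/4 (s(a) = -¼*(-5) = 5/4)
p(B) = 1
s(1)*p(√(72 + Y)) = (5/4)*1 = 5/4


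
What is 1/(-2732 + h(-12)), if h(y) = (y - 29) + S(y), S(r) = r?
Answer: -1/2785 ≈ -0.00035907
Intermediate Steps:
h(y) = -29 + 2*y (h(y) = (y - 29) + y = (-29 + y) + y = -29 + 2*y)
1/(-2732 + h(-12)) = 1/(-2732 + (-29 + 2*(-12))) = 1/(-2732 + (-29 - 24)) = 1/(-2732 - 53) = 1/(-2785) = -1/2785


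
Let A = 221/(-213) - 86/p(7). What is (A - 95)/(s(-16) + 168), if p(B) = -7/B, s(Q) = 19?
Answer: -2138/39831 ≈ -0.053677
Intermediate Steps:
A = 18097/213 (A = 221/(-213) - 86*(-1/1) = 221*(-1/213) - 86/((-7*⅐)) = -221/213 - 86/(-1) = -221/213 - 86*(-1) = -221/213 + 86 = 18097/213 ≈ 84.962)
(A - 95)/(s(-16) + 168) = (18097/213 - 95)/(19 + 168) = -2138/213/187 = -2138/213*1/187 = -2138/39831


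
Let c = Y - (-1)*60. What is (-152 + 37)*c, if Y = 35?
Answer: -10925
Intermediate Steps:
c = 95 (c = 35 - (-1)*60 = 35 - 1*(-60) = 35 + 60 = 95)
(-152 + 37)*c = (-152 + 37)*95 = -115*95 = -10925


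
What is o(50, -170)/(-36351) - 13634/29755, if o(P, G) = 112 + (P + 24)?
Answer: -167047988/360541335 ≈ -0.46333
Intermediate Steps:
o(P, G) = 136 + P (o(P, G) = 112 + (24 + P) = 136 + P)
o(50, -170)/(-36351) - 13634/29755 = (136 + 50)/(-36351) - 13634/29755 = 186*(-1/36351) - 13634*1/29755 = -62/12117 - 13634/29755 = -167047988/360541335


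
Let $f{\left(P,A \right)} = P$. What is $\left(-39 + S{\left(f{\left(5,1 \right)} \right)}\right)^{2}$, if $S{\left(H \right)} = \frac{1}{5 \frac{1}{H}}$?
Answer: $1444$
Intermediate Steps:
$S{\left(H \right)} = \frac{H}{5}$
$\left(-39 + S{\left(f{\left(5,1 \right)} \right)}\right)^{2} = \left(-39 + \frac{1}{5} \cdot 5\right)^{2} = \left(-39 + 1\right)^{2} = \left(-38\right)^{2} = 1444$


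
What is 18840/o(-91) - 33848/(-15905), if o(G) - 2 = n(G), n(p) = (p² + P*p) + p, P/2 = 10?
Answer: 42944138/8445555 ≈ 5.0848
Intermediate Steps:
P = 20 (P = 2*10 = 20)
n(p) = p² + 21*p (n(p) = (p² + 20*p) + p = p² + 21*p)
o(G) = 2 + G*(21 + G)
18840/o(-91) - 33848/(-15905) = 18840/(2 - 91*(21 - 91)) - 33848/(-15905) = 18840/(2 - 91*(-70)) - 33848*(-1/15905) = 18840/(2 + 6370) + 33848/15905 = 18840/6372 + 33848/15905 = 18840*(1/6372) + 33848/15905 = 1570/531 + 33848/15905 = 42944138/8445555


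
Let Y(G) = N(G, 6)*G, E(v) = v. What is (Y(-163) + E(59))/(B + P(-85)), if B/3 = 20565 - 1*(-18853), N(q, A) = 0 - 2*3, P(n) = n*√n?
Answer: 122629398/13984622641 + 88145*I*√85/13984622641 ≈ 0.0087689 + 5.8111e-5*I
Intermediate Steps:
P(n) = n^(3/2)
N(q, A) = -6 (N(q, A) = 0 - 6 = -6)
Y(G) = -6*G
B = 118254 (B = 3*(20565 - 1*(-18853)) = 3*(20565 + 18853) = 3*39418 = 118254)
(Y(-163) + E(59))/(B + P(-85)) = (-6*(-163) + 59)/(118254 + (-85)^(3/2)) = (978 + 59)/(118254 - 85*I*√85) = 1037/(118254 - 85*I*√85)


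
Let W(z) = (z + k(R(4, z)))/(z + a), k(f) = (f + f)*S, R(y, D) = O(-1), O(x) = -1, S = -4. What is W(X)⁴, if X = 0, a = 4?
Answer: 16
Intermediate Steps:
R(y, D) = -1
k(f) = -8*f (k(f) = (f + f)*(-4) = (2*f)*(-4) = -8*f)
W(z) = (8 + z)/(4 + z) (W(z) = (z - 8*(-1))/(z + 4) = (z + 8)/(4 + z) = (8 + z)/(4 + z))
W(X)⁴ = ((8 + 0)/(4 + 0))⁴ = (8/4)⁴ = ((¼)*8)⁴ = 2⁴ = 16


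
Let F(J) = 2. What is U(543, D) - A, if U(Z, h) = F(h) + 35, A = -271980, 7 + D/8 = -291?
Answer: 272017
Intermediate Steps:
D = -2384 (D = -56 + 8*(-291) = -56 - 2328 = -2384)
U(Z, h) = 37 (U(Z, h) = 2 + 35 = 37)
U(543, D) - A = 37 - 1*(-271980) = 37 + 271980 = 272017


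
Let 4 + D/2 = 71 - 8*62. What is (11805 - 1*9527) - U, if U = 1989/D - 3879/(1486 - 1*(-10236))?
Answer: 147035728/64471 ≈ 2280.6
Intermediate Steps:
D = -858 (D = -8 + 2*(71 - 8*62) = -8 + 2*(71 - 496) = -8 + 2*(-425) = -8 - 850 = -858)
U = -170790/64471 (U = 1989/(-858) - 3879/(1486 - 1*(-10236)) = 1989*(-1/858) - 3879/(1486 + 10236) = -51/22 - 3879/11722 = -170790/64471 ≈ -2.6491)
(11805 - 1*9527) - U = (11805 - 1*9527) - 1*(-170790/64471) = (11805 - 9527) + 170790/64471 = 2278 + 170790/64471 = 147035728/64471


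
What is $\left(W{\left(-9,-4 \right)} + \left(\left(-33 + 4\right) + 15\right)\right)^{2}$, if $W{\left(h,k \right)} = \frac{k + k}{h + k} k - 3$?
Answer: $\frac{64009}{169} \approx 378.75$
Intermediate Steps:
$W{\left(h,k \right)} = -3 + \frac{2 k^{2}}{h + k}$ ($W{\left(h,k \right)} = \frac{2 k}{h + k} k - 3 = \frac{2 k^{2}}{h + k} - 3 = -3 + \frac{2 k^{2}}{h + k}$)
$\left(W{\left(-9,-4 \right)} + \left(\left(-33 + 4\right) + 15\right)\right)^{2} = \left(\frac{\left(-3\right) \left(-9\right) - -12 + 2 \left(-4\right)^{2}}{-9 - 4} + \left(\left(-33 + 4\right) + 15\right)\right)^{2} = \left(\frac{27 + 12 + 2 \cdot 16}{-13} + \left(-29 + 15\right)\right)^{2} = \left(- \frac{27 + 12 + 32}{13} - 14\right)^{2} = \left(\left(- \frac{1}{13}\right) 71 - 14\right)^{2} = \left(- \frac{71}{13} - 14\right)^{2} = \left(- \frac{253}{13}\right)^{2} = \frac{64009}{169}$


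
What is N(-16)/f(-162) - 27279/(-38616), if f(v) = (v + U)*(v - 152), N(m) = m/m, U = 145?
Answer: 24275653/34355368 ≈ 0.70660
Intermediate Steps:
N(m) = 1
f(v) = (-152 + v)*(145 + v) (f(v) = (v + 145)*(v - 152) = (145 + v)*(-152 + v) = (-152 + v)*(145 + v))
N(-16)/f(-162) - 27279/(-38616) = 1/(-22040 + (-162)**2 - 7*(-162)) - 27279/(-38616) = 1/(-22040 + 26244 + 1134) - 27279*(-1/38616) = 1/5338 + 9093/12872 = 24275653/34355368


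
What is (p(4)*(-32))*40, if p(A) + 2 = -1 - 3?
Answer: 7680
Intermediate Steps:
p(A) = -6 (p(A) = -2 + (-1 - 3) = -2 - 4 = -6)
(p(4)*(-32))*40 = -6*(-32)*40 = 192*40 = 7680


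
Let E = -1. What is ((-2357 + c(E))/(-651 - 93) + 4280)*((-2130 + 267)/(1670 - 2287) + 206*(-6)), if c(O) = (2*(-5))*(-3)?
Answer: -808079506201/153016 ≈ -5.2810e+6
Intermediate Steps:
c(O) = 30 (c(O) = -10*(-3) = 30)
((-2357 + c(E))/(-651 - 93) + 4280)*((-2130 + 267)/(1670 - 2287) + 206*(-6)) = ((-2357 + 30)/(-651 - 93) + 4280)*((-2130 + 267)/(1670 - 2287) + 206*(-6)) = (-2327/(-744) + 4280)*(-1863/(-617) - 1236) = (-2327*(-1/744) + 4280)*(-1863*(-1/617) - 1236) = (2327/744 + 4280)*(1863/617 - 1236) = (3186647/744)*(-760749/617) = -808079506201/153016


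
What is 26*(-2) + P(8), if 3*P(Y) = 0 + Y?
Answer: -148/3 ≈ -49.333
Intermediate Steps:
P(Y) = Y/3 (P(Y) = (0 + Y)/3 = Y/3)
26*(-2) + P(8) = 26*(-2) + (1/3)*8 = -52 + 8/3 = -148/3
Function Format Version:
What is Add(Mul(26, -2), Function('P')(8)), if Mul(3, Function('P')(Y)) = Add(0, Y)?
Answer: Rational(-148, 3) ≈ -49.333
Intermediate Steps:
Function('P')(Y) = Mul(Rational(1, 3), Y) (Function('P')(Y) = Mul(Rational(1, 3), Add(0, Y)) = Mul(Rational(1, 3), Y))
Add(Mul(26, -2), Function('P')(8)) = Add(Mul(26, -2), Mul(Rational(1, 3), 8)) = Add(-52, Rational(8, 3)) = Rational(-148, 3)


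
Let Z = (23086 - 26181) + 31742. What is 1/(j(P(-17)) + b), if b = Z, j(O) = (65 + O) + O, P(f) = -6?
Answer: 1/28700 ≈ 3.4843e-5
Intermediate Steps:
Z = 28647 (Z = -3095 + 31742 = 28647)
j(O) = 65 + 2*O
b = 28647
1/(j(P(-17)) + b) = 1/((65 + 2*(-6)) + 28647) = 1/((65 - 12) + 28647) = 1/(53 + 28647) = 1/28700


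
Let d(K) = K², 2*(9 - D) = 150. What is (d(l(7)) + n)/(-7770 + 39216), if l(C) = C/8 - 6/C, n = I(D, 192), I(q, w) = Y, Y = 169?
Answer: 529985/98614656 ≈ 0.0053743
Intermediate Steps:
D = -66 (D = 9 - ½*150 = 9 - 75 = -66)
I(q, w) = 169
n = 169
l(C) = -6/C + C/8 (l(C) = C*(⅛) - 6/C = C/8 - 6/C = -6/C + C/8)
(d(l(7)) + n)/(-7770 + 39216) = ((-6/7 + (⅛)*7)² + 169)/(-7770 + 39216) = ((-6*⅐ + 7/8)² + 169)/31446 = ((-6/7 + 7/8)² + 169)*(1/31446) = ((1/56)² + 169)*(1/31446) = (1/3136 + 169)*(1/31446) = (529985/3136)*(1/31446) = 529985/98614656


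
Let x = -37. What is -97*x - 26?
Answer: 3563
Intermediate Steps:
-97*x - 26 = -97*(-37) - 26 = 3589 - 26 = 3563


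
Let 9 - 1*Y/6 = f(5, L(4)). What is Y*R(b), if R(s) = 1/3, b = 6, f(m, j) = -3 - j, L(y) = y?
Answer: 32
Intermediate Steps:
R(s) = ⅓
Y = 96 (Y = 54 - 6*(-3 - 1*4) = 54 - 6*(-3 - 4) = 54 - 6*(-7) = 54 + 42 = 96)
Y*R(b) = 96*(⅓) = 32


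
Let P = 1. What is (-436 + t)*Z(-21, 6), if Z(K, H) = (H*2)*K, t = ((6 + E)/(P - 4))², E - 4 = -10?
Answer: 109872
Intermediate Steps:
E = -6 (E = 4 - 10 = -6)
t = 0 (t = ((6 - 6)/(1 - 4))² = (0/(-3))² = (0*(-⅓))² = 0² = 0)
Z(K, H) = 2*H*K (Z(K, H) = (2*H)*K = 2*H*K)
(-436 + t)*Z(-21, 6) = (-436 + 0)*(2*6*(-21)) = -436*(-252) = 109872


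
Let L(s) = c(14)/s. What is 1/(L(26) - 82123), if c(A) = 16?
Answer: -13/1067591 ≈ -1.2177e-5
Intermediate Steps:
L(s) = 16/s
1/(L(26) - 82123) = 1/(16/26 - 82123) = 1/(16*(1/26) - 82123) = 1/(8/13 - 82123) = 1/(-1067591/13) = -13/1067591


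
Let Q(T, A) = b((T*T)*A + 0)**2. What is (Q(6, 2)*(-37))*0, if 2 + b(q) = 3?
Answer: 0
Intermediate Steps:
b(q) = 1 (b(q) = -2 + 3 = 1)
Q(T, A) = 1 (Q(T, A) = 1**2 = 1)
(Q(6, 2)*(-37))*0 = (1*(-37))*0 = -37*0 = 0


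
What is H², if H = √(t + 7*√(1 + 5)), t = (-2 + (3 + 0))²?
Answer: 1 + 7*√6 ≈ 18.146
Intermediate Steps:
t = 1 (t = (-2 + 3)² = 1² = 1)
H = √(1 + 7*√6) (H = √(1 + 7*√(1 + 5)) = √(1 + 7*√6) ≈ 4.2599)
H² = (√(1 + 7*√6))² = 1 + 7*√6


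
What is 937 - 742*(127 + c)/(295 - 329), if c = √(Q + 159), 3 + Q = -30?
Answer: 63046/17 + 1113*√14/17 ≈ 3953.6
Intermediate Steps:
Q = -33 (Q = -3 - 30 = -33)
c = 3*√14 (c = √(-33 + 159) = √126 = 3*√14 ≈ 11.225)
937 - 742*(127 + c)/(295 - 329) = 937 - 742*(127 + 3*√14)/(295 - 329) = 937 - 742*(127 + 3*√14)/(-34) = 937 - 742*(127 + 3*√14)*(-1)/34 = 937 - 742*(-127/34 - 3*√14/34) = 937 + (47117/17 + 1113*√14/17) = 63046/17 + 1113*√14/17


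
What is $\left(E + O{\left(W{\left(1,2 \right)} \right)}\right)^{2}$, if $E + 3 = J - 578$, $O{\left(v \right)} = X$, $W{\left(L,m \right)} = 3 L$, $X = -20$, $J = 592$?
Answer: $81$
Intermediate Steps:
$O{\left(v \right)} = -20$
$E = 11$ ($E = -3 + \left(592 - 578\right) = -3 + 14 = 11$)
$\left(E + O{\left(W{\left(1,2 \right)} \right)}\right)^{2} = \left(11 - 20\right)^{2} = \left(-9\right)^{2} = 81$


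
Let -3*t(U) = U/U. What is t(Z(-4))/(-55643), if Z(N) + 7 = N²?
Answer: 1/166929 ≈ 5.9906e-6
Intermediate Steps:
Z(N) = -7 + N²
t(U) = -⅓ (t(U) = -U/(3*U) = -⅓*1 = -⅓)
t(Z(-4))/(-55643) = -⅓/(-55643) = -⅓*(-1/55643) = 1/166929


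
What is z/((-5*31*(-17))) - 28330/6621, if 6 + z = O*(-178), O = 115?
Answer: -210221146/17446335 ≈ -12.050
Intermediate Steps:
z = -20476 (z = -6 + 115*(-178) = -6 - 20470 = -20476)
z/((-5*31*(-17))) - 28330/6621 = -20476/(-5*31*(-17)) - 28330/6621 = -20476/((-155*(-17))) - 28330*1/6621 = -20476/2635 - 28330/6621 = -210221146/17446335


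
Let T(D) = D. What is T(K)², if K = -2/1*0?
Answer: 0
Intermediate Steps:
K = 0 (K = -2*1*0 = -2*0 = 0)
T(K)² = 0² = 0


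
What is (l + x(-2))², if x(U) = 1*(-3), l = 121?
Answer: 13924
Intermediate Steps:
x(U) = -3
(l + x(-2))² = (121 - 3)² = 118² = 13924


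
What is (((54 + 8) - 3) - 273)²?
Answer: 45796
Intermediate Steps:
(((54 + 8) - 3) - 273)² = ((62 - 3) - 273)² = (59 - 273)² = (-214)² = 45796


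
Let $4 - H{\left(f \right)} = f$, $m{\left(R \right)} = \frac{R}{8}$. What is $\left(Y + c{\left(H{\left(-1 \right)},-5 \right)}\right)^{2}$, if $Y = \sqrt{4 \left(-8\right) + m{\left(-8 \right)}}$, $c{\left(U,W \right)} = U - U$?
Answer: $-33$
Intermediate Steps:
$m{\left(R \right)} = \frac{R}{8}$ ($m{\left(R \right)} = R \frac{1}{8} = \frac{R}{8}$)
$H{\left(f \right)} = 4 - f$
$c{\left(U,W \right)} = 0$
$Y = i \sqrt{33}$ ($Y = \sqrt{4 \left(-8\right) + \frac{1}{8} \left(-8\right)} = \sqrt{-32 - 1} = \sqrt{-33} = i \sqrt{33} \approx 5.7446 i$)
$\left(Y + c{\left(H{\left(-1 \right)},-5 \right)}\right)^{2} = \left(i \sqrt{33} + 0\right)^{2} = \left(i \sqrt{33}\right)^{2} = -33$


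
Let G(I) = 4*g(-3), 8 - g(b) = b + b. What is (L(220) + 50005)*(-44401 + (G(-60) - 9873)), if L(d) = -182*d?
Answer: -540282370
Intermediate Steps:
g(b) = 8 - 2*b (g(b) = 8 - (b + b) = 8 - 2*b)
G(I) = 56 (G(I) = 4*(8 - 2*(-3)) = 4*(8 + 6) = 4*14 = 56)
(L(220) + 50005)*(-44401 + (G(-60) - 9873)) = (-182*220 + 50005)*(-44401 + (56 - 9873)) = (-40040 + 50005)*(-44401 - 9817) = 9965*(-54218) = -540282370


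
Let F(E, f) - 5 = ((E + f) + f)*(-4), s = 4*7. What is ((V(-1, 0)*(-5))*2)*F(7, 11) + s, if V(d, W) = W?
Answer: 28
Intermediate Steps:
s = 28
F(E, f) = 5 - 8*f - 4*E (F(E, f) = 5 + ((E + f) + f)*(-4) = 5 + (E + 2*f)*(-4) = 5 + (-8*f - 4*E) = 5 - 8*f - 4*E)
((V(-1, 0)*(-5))*2)*F(7, 11) + s = ((0*(-5))*2)*(5 - 8*11 - 4*7) + 28 = (0*2)*(5 - 88 - 28) + 28 = 0*(-111) + 28 = 0 + 28 = 28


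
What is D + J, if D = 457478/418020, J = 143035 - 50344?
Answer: 19373574649/209010 ≈ 92692.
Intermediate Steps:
J = 92691
D = 228739/209010 (D = 457478*(1/418020) = 228739/209010 ≈ 1.0944)
D + J = 228739/209010 + 92691 = 19373574649/209010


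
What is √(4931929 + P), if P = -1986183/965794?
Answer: √4600294560685146742/965794 ≈ 2220.8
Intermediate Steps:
P = -1986183/965794 (P = -1986183*1/965794 = -1986183/965794 ≈ -2.0565)
√(4931929 + P) = √(4931929 - 1986183/965794) = √(4763225450443/965794) = √4600294560685146742/965794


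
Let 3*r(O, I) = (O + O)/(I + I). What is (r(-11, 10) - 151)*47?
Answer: -213427/30 ≈ -7114.2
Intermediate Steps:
r(O, I) = O/(3*I) (r(O, I) = ((O + O)/(I + I))/3 = ((2*O)/((2*I)))/3 = ((2*O)*(1/(2*I)))/3 = (O/I)/3 = O/(3*I))
(r(-11, 10) - 151)*47 = ((⅓)*(-11)/10 - 151)*47 = ((⅓)*(-11)*(⅒) - 151)*47 = (-11/30 - 151)*47 = -4541/30*47 = -213427/30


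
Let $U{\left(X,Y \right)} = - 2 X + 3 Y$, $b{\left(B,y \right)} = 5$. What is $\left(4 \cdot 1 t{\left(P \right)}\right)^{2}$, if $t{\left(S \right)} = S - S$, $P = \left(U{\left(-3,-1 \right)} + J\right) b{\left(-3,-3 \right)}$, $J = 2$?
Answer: $0$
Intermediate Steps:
$P = 25$ ($P = \left(\left(\left(-2\right) \left(-3\right) + 3 \left(-1\right)\right) + 2\right) 5 = \left(\left(6 - 3\right) + 2\right) 5 = \left(3 + 2\right) 5 = 5 \cdot 5 = 25$)
$t{\left(S \right)} = 0$
$\left(4 \cdot 1 t{\left(P \right)}\right)^{2} = \left(4 \cdot 1 \cdot 0\right)^{2} = \left(4 \cdot 0\right)^{2} = 0^{2} = 0$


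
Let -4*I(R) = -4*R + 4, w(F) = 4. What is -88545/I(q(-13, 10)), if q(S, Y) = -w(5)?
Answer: 17709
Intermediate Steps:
q(S, Y) = -4 (q(S, Y) = -1*4 = -4)
I(R) = -1 + R (I(R) = -(-4*R + 4)/4 = -(4 - 4*R)/4 = -1 + R)
-88545/I(q(-13, 10)) = -88545/(-1 - 4) = -88545/(-5) = -88545*(-1/5) = 17709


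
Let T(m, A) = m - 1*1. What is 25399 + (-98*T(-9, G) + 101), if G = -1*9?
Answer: 26480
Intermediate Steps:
G = -9
T(m, A) = -1 + m (T(m, A) = m - 1 = -1 + m)
25399 + (-98*T(-9, G) + 101) = 25399 + (-98*(-1 - 9) + 101) = 25399 + (-98*(-10) + 101) = 25399 + (980 + 101) = 25399 + 1081 = 26480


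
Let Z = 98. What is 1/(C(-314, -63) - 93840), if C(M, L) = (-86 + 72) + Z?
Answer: -1/93756 ≈ -1.0666e-5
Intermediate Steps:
C(M, L) = 84 (C(M, L) = (-86 + 72) + 98 = -14 + 98 = 84)
1/(C(-314, -63) - 93840) = 1/(84 - 93840) = 1/(-93756) = -1/93756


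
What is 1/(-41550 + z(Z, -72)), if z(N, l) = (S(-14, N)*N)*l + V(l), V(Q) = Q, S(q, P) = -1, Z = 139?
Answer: -1/31614 ≈ -3.1632e-5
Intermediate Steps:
z(N, l) = l - N*l (z(N, l) = (-N)*l + l = -N*l + l = l - N*l)
1/(-41550 + z(Z, -72)) = 1/(-41550 - 72*(1 - 1*139)) = 1/(-41550 - 72*(1 - 139)) = 1/(-41550 - 72*(-138)) = 1/(-41550 + 9936) = 1/(-31614) = -1/31614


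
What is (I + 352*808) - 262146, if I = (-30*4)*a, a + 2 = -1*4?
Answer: 22990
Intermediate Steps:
a = -6 (a = -2 - 1*4 = -2 - 4 = -6)
I = 720 (I = -30*4*(-6) = -120*(-6) = 720)
(I + 352*808) - 262146 = (720 + 352*808) - 262146 = (720 + 284416) - 262146 = 285136 - 262146 = 22990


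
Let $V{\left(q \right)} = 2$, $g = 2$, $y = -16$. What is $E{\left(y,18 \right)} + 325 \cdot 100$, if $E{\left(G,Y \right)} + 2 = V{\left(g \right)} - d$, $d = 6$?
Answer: $32494$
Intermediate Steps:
$E{\left(G,Y \right)} = -6$ ($E{\left(G,Y \right)} = -2 + \left(2 - 6\right) = -2 - 4 = -6$)
$E{\left(y,18 \right)} + 325 \cdot 100 = -6 + 325 \cdot 100 = -6 + 32500 = 32494$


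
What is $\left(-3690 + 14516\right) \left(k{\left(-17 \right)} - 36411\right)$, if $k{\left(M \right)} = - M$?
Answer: $-394001444$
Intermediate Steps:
$\left(-3690 + 14516\right) \left(k{\left(-17 \right)} - 36411\right) = \left(-3690 + 14516\right) \left(\left(-1\right) \left(-17\right) - 36411\right) = 10826 \left(17 - 36411\right) = 10826 \left(-36394\right) = -394001444$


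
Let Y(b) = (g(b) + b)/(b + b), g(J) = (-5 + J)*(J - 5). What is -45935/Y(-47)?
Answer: 4317890/2657 ≈ 1625.1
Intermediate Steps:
g(J) = (-5 + J)² (g(J) = (-5 + J)*(-5 + J) = (-5 + J)²)
Y(b) = (b + (-5 + b)²)/(2*b) (Y(b) = ((-5 + b)² + b)/(b + b) = (b + (-5 + b)²)/((2*b)) = (b + (-5 + b)²)*(1/(2*b)) = (b + (-5 + b)²)/(2*b))
-45935/Y(-47) = -45935*(-94/(-47 + (-5 - 47)²)) = -45935*(-94/(-47 + (-52)²)) = -45935*(-94/(-47 + 2704)) = -45935/((½)*(-1/47)*2657) = -45935/(-2657/94) = -45935*(-94/2657) = 4317890/2657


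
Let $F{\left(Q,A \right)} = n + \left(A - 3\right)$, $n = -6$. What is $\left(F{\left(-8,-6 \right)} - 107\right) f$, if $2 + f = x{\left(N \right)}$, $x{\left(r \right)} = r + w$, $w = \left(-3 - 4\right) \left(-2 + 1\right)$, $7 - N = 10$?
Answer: $-244$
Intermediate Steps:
$N = -3$ ($N = 7 - 10 = -3$)
$w = 7$ ($w = \left(-7\right) \left(-1\right) = 7$)
$F{\left(Q,A \right)} = -9 + A$ ($F{\left(Q,A \right)} = -6 + \left(A - 3\right) = -6 + \left(-3 + A\right) = -9 + A$)
$x{\left(r \right)} = 7 + r$ ($x{\left(r \right)} = r + 7 = 7 + r$)
$f = 2$ ($f = -2 + \left(7 - 3\right) = -2 + 4 = 2$)
$\left(F{\left(-8,-6 \right)} - 107\right) f = \left(\left(-9 - 6\right) - 107\right) 2 = \left(-15 - 107\right) 2 = \left(-122\right) 2 = -244$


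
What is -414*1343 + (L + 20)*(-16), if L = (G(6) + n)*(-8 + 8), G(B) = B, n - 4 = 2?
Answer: -556322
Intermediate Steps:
n = 6 (n = 4 + 2 = 6)
L = 0 (L = (6 + 6)*(-8 + 8) = 12*0 = 0)
-414*1343 + (L + 20)*(-16) = -414*1343 + (0 + 20)*(-16) = -556002 + 20*(-16) = -556002 - 320 = -556322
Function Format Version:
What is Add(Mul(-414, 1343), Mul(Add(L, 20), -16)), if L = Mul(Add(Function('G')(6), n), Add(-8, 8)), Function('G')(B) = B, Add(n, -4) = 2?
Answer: -556322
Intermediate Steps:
n = 6 (n = Add(4, 2) = 6)
L = 0 (L = Mul(Add(6, 6), Add(-8, 8)) = Mul(12, 0) = 0)
Add(Mul(-414, 1343), Mul(Add(L, 20), -16)) = Add(Mul(-414, 1343), Mul(Add(0, 20), -16)) = Add(-556002, Mul(20, -16)) = Add(-556002, -320) = -556322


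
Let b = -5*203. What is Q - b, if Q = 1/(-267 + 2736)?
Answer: 2506036/2469 ≈ 1015.0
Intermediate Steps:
b = -1015
Q = 1/2469 ≈ 0.00040502
Q - b = 1/2469 - 1*(-1015) = 1/2469 + 1015 = 2506036/2469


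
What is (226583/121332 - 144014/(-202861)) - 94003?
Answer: -2313682302319945/24613530852 ≈ -94000.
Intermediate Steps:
(226583/121332 - 144014/(-202861)) - 94003 = (226583*(1/121332) - 144014*(-1/202861)) - 94003 = (226583/121332 + 144014/202861) - 94003 = 63438360611/24613530852 - 94003 = -2313682302319945/24613530852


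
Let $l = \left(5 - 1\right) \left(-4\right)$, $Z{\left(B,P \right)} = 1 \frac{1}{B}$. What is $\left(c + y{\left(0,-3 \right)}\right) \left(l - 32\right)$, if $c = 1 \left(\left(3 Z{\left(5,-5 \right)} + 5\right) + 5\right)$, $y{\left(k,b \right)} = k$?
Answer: $- \frac{2544}{5} \approx -508.8$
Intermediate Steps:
$Z{\left(B,P \right)} = \frac{1}{B}$
$l = -16$ ($l = 4 \left(-4\right) = -16$)
$c = \frac{53}{5}$ ($c = 1 \left(\left(\frac{3}{5} + 5\right) + 5\right) = 1 \left(\frac{28}{5} + 5\right) = 1 \cdot \frac{53}{5} = \frac{53}{5} \approx 10.6$)
$\left(c + y{\left(0,-3 \right)}\right) \left(l - 32\right) = \left(\frac{53}{5} + 0\right) \left(-16 - 32\right) = \frac{53}{5} \left(-48\right) = - \frac{2544}{5}$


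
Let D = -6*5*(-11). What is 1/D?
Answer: 1/330 ≈ 0.0030303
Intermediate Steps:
D = 330 (D = -30*(-11) = 330)
1/D = 1/330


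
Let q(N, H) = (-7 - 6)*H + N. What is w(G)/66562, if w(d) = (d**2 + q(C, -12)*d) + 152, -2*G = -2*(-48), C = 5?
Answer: -2636/33281 ≈ -0.079204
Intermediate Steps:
G = -48 (G = -(-1)*(-48) = -1/2*96 = -48)
q(N, H) = N - 13*H (q(N, H) = -13*H + N = N - 13*H)
w(d) = 152 + d**2 + 161*d (w(d) = (d**2 + (5 - 13*(-12))*d) + 152 = (d**2 + (5 + 156)*d) + 152 = (d**2 + 161*d) + 152 = 152 + d**2 + 161*d)
w(G)/66562 = (152 + (-48)**2 + 161*(-48))/66562 = (152 + 2304 - 7728)*(1/66562) = -5272*1/66562 = -2636/33281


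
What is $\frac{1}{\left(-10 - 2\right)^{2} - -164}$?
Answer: $\frac{1}{308} \approx 0.0032468$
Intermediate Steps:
$\frac{1}{\left(-10 - 2\right)^{2} - -164} = \frac{1}{\left(-12\right)^{2} + 164} = \frac{1}{144 + 164} = \frac{1}{308}$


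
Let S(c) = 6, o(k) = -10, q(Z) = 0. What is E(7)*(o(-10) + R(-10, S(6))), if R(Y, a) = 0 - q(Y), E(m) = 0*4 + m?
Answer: -70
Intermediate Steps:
E(m) = m (E(m) = 0 + m = m)
R(Y, a) = 0 (R(Y, a) = 0 - 1*0 = 0 + 0 = 0)
E(7)*(o(-10) + R(-10, S(6))) = 7*(-10 + 0) = 7*(-10) = -70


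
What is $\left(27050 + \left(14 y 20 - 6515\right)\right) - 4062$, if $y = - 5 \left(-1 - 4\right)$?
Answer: $23473$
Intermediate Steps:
$y = 25$ ($y = \left(-5\right) \left(-5\right) = 25$)
$\left(27050 + \left(14 y 20 - 6515\right)\right) - 4062 = \left(27050 - \left(6515 - 14 \cdot 25 \cdot 20\right)\right) - 4062 = \left(27050 + \left(350 \cdot 20 - 6515\right)\right) - 4062 = \left(27050 + \left(7000 - 6515\right)\right) - 4062 = \left(27050 + 485\right) - 4062 = 27535 - 4062 = 23473$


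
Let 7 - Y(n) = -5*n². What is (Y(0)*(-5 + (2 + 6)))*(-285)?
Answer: -5985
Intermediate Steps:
Y(n) = 7 + 5*n² (Y(n) = 7 - (-5)*n² = 7 + 5*n²)
(Y(0)*(-5 + (2 + 6)))*(-285) = ((7 + 5*0²)*(-5 + (2 + 6)))*(-285) = ((7 + 5*0)*(-5 + 8))*(-285) = ((7 + 0)*3)*(-285) = (7*3)*(-285) = 21*(-285) = -5985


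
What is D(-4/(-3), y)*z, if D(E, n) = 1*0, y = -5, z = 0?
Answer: 0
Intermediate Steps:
D(E, n) = 0
D(-4/(-3), y)*z = 0*0 = 0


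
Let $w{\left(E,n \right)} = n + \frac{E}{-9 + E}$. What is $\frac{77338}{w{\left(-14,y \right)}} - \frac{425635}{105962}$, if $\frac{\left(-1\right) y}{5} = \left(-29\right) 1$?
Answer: $\frac{187056998973}{354866738} \approx 527.12$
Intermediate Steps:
$y = 145$ ($y = - 5 \left(\left(-29\right) 1\right) = \left(-5\right) \left(-29\right) = 145$)
$\frac{77338}{w{\left(-14,y \right)}} - \frac{425635}{105962} = \frac{77338}{\frac{1}{-9 - 14} \left(-14 - 1305 - 2030\right)} - \frac{425635}{105962} = \frac{77338}{\frac{1}{-23} \left(-14 - 1305 - 2030\right)} - \frac{425635}{105962} = \frac{77338}{\left(- \frac{1}{23}\right) \left(-3349\right)} - \frac{425635}{105962} = \frac{77338}{\frac{3349}{23}} - \frac{425635}{105962} = 77338 \cdot \frac{23}{3349} - \frac{425635}{105962} = \frac{1778774}{3349} - \frac{425635}{105962} = \frac{187056998973}{354866738}$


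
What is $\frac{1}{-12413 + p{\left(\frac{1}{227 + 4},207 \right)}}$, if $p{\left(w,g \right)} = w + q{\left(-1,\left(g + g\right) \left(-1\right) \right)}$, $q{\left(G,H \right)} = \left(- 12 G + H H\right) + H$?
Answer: $\frac{231}{36632212} \approx 6.3059 \cdot 10^{-6}$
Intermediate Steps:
$q{\left(G,H \right)} = H + H^{2} - 12 G$ ($q{\left(G,H \right)} = \left(- 12 G + H^{2}\right) + H = \left(H^{2} - 12 G\right) + H = H + H^{2} - 12 G$)
$p{\left(w,g \right)} = 12 + w - 2 g + 4 g^{2}$ ($p{\left(w,g \right)} = w + \left(\left(g + g\right) \left(-1\right) + \left(\left(g + g\right) \left(-1\right)\right)^{2} - -12\right) = w + \left(2 g \left(-1\right) + \left(2 g \left(-1\right)\right)^{2} + 12\right) = w + \left(- 2 g + \left(- 2 g\right)^{2} + 12\right) = w + \left(- 2 g + 4 g^{2} + 12\right) = w + \left(12 - 2 g + 4 g^{2}\right) = 12 + w - 2 g + 4 g^{2}$)
$\frac{1}{-12413 + p{\left(\frac{1}{227 + 4},207 \right)}} = \frac{1}{-12413 + \left(12 + \frac{1}{227 + 4} - 414 + 4 \cdot 207^{2}\right)} = \frac{1}{-12413 + \left(12 + \frac{1}{231} - 414 + 4 \cdot 42849\right)} = \frac{1}{-12413 + \left(12 + \frac{1}{231} - 414 + 171396\right)} = \frac{1}{-12413 + \frac{39499615}{231}} = \frac{1}{\frac{36632212}{231}} = \frac{231}{36632212}$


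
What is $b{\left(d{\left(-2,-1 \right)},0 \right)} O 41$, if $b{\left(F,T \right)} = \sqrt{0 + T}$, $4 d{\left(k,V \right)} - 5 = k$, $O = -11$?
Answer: $0$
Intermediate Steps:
$d{\left(k,V \right)} = \frac{5}{4} + \frac{k}{4}$
$b{\left(F,T \right)} = \sqrt{T}$
$b{\left(d{\left(-2,-1 \right)},0 \right)} O 41 = \sqrt{0} \left(-11\right) 41 = 0 \left(-11\right) 41 = 0 \cdot 41 = 0$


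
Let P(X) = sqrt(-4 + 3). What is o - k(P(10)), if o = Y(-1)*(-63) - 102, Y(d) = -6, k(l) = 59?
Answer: 217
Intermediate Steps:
P(X) = I (P(X) = sqrt(-1) = I)
o = 276 (o = -6*(-63) - 102 = 378 - 102 = 276)
o - k(P(10)) = 276 - 1*59 = 276 - 59 = 217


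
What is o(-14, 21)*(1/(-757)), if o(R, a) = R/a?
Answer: 2/2271 ≈ 0.00088067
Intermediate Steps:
o(-14, 21)*(1/(-757)) = (-14/21)*(1/(-757)) = (-14*1/21)*(1*(-1/757)) = -2/3*(-1/757) = 2/2271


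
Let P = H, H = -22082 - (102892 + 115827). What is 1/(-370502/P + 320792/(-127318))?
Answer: -1393559169/1367066398 ≈ -1.0194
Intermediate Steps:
H = -240801 (H = -22082 - 1*218719 = -22082 - 218719 = -240801)
P = -240801
1/(-370502/P + 320792/(-127318)) = 1/(-370502/(-240801) + 320792/(-127318)) = 1/(-370502*(-1/240801) + 320792*(-1/127318)) = 1/(33682/21891 - 160396/63659) = 1/(-1367066398/1393559169) = -1393559169/1367066398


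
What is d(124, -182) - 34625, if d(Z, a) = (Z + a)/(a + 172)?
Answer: -173096/5 ≈ -34619.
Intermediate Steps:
d(Z, a) = (Z + a)/(172 + a)
d(124, -182) - 34625 = (124 - 182)/(172 - 182) - 34625 = -58/(-10) - 34625 = -⅒*(-58) - 34625 = 29/5 - 34625 = -173096/5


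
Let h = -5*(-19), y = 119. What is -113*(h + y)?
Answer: -24182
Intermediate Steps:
h = 95
-113*(h + y) = -113*(95 + 119) = -113*214 = -24182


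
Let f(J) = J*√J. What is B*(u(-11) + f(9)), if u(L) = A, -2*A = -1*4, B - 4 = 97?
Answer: 2929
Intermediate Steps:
B = 101 (B = 4 + 97 = 101)
f(J) = J^(3/2)
A = 2 (A = -(-1)*4/2 = -½*(-4) = 2)
u(L) = 2
B*(u(-11) + f(9)) = 101*(2 + 9^(3/2)) = 101*(2 + 27) = 101*29 = 2929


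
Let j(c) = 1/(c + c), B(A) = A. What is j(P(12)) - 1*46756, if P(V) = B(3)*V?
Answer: -3366431/72 ≈ -46756.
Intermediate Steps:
P(V) = 3*V
j(c) = 1/(2*c)
j(P(12)) - 1*46756 = 1/(2*((3*12))) - 1*46756 = (½)/36 - 46756 = (½)*(1/36) - 46756 = 1/72 - 46756 = -3366431/72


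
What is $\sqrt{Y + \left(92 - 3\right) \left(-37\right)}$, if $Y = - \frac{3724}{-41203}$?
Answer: $\frac{i \sqrt{5590330539265}}{41203} \approx 57.384 i$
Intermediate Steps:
$Y = \frac{3724}{41203}$ ($Y = \left(-3724\right) \left(- \frac{1}{41203}\right) = \frac{3724}{41203} \approx 0.090382$)
$\sqrt{Y + \left(92 - 3\right) \left(-37\right)} = \sqrt{\frac{3724}{41203} + \left(92 - 3\right) \left(-37\right)} = \sqrt{\frac{3724}{41203} + 89 \left(-37\right)} = \sqrt{\frac{3724}{41203} - 3293} = \sqrt{- \frac{135677755}{41203}} = \frac{i \sqrt{5590330539265}}{41203}$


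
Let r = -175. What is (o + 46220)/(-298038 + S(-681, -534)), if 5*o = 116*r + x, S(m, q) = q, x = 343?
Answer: -70381/497620 ≈ -0.14144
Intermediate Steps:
o = -19957/5 (o = (116*(-175) + 343)/5 = (-20300 + 343)/5 = (⅕)*(-19957) = -19957/5 ≈ -3991.4)
(o + 46220)/(-298038 + S(-681, -534)) = (-19957/5 + 46220)/(-298038 - 534) = (211143/5)/(-298572) = (211143/5)*(-1/298572) = -70381/497620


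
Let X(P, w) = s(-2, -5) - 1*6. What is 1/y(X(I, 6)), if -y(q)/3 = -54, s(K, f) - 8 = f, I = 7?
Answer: 1/162 ≈ 0.0061728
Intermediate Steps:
s(K, f) = 8 + f
X(P, w) = -3 (X(P, w) = (8 - 5) - 1*6 = 3 - 6 = -3)
y(q) = 162 (y(q) = -3*(-54) = 162)
1/y(X(I, 6)) = 1/162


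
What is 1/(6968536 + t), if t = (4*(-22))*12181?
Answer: 1/5896608 ≈ 1.6959e-7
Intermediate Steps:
t = -1071928 (t = -88*12181 = -1071928)
1/(6968536 + t) = 1/(6968536 - 1071928) = 1/5896608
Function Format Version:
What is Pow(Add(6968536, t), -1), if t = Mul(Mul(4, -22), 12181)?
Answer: Rational(1, 5896608) ≈ 1.6959e-7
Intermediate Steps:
t = -1071928 (t = Mul(-88, 12181) = -1071928)
Pow(Add(6968536, t), -1) = Pow(Add(6968536, -1071928), -1) = Pow(5896608, -1) = Rational(1, 5896608)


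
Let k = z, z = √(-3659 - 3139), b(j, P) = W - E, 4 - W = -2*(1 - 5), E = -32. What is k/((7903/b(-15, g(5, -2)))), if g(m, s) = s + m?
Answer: 4*I*√6798/1129 ≈ 0.29212*I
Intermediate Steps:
g(m, s) = m + s
W = -4 (W = 4 - (-2)*(1 - 5) = 4 - (-2)*(-4) = 4 - 1*8 = 4 - 8 = -4)
b(j, P) = 28 (b(j, P) = -4 - 1*(-32) = -4 + 32 = 28)
z = I*√6798 (z = √(-6798) = I*√6798 ≈ 82.45*I)
k = I*√6798 ≈ 82.45*I
k/((7903/b(-15, g(5, -2)))) = (I*√6798)/((7903/28)) = (I*√6798)/((7903*(1/28))) = (I*√6798)/(1129/4) = (I*√6798)*(4/1129) = 4*I*√6798/1129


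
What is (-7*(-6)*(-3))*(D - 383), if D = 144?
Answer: 30114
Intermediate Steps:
(-7*(-6)*(-3))*(D - 383) = (-7*(-6)*(-3))*(144 - 383) = (42*(-3))*(-239) = -126*(-239) = 30114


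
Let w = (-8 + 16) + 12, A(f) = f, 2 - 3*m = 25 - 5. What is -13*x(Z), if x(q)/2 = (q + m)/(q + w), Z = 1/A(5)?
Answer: 754/101 ≈ 7.4653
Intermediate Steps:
m = -6 (m = 2/3 - (25 - 5)/3 = 2/3 - 1/3*20 = 2/3 - 20/3 = -6)
w = 20 (w = 8 + 12 = 20)
Z = 1/5 ≈ 0.20000
x(q) = 2*(-6 + q)/(20 + q) (x(q) = 2*((q - 6)/(q + 20)) = 2*((-6 + q)/(20 + q)) = 2*(-6 + q)/(20 + q))
-13*x(Z) = -26*(-6 + 1/5)/(20 + 1/5) = -26*(-29)/(101/5*5) = -26*5*(-29)/(101*5) = -13*(-58/101) = 754/101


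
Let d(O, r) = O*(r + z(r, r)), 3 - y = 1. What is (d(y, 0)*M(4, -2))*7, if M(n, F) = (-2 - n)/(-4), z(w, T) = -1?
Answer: -21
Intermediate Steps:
y = 2 (y = 3 - 1*1 = 3 - 1 = 2)
d(O, r) = O*(-1 + r) (d(O, r) = O*(r - 1) = O*(-1 + r))
M(n, F) = ½ + n/4 (M(n, F) = (-2 - n)*(-¼) = ½ + n/4)
(d(y, 0)*M(4, -2))*7 = ((2*(-1 + 0))*(½ + (¼)*4))*7 = ((2*(-1))*(½ + 1))*7 = -2*3/2*7 = -3*7 = -21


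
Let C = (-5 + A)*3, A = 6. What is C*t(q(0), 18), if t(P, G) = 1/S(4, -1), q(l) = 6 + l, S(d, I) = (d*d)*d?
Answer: 3/64 ≈ 0.046875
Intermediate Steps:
S(d, I) = d³ (S(d, I) = d²*d = d³)
t(P, G) = 1/64 (t(P, G) = 1/(4³) = 1/64)
C = 3 (C = (-5 + 6)*3 = 1*3 = 3)
C*t(q(0), 18) = 3*(1/64) = 3/64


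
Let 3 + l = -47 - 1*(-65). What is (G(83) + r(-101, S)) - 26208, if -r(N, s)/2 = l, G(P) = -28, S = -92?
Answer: -26266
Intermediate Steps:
l = 15 (l = -3 + (-47 - 1*(-65)) = -3 + (-47 + 65) = -3 + 18 = 15)
r(N, s) = -30 (r(N, s) = -2*15 = -30)
(G(83) + r(-101, S)) - 26208 = (-28 - 30) - 26208 = -58 - 26208 = -26266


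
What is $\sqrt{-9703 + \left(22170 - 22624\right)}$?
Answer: $i \sqrt{10157} \approx 100.78 i$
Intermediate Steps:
$\sqrt{-9703 + \left(22170 - 22624\right)} = \sqrt{-9703 - 454} = \sqrt{-10157} = i \sqrt{10157}$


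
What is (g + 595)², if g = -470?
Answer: 15625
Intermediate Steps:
(g + 595)² = (-470 + 595)² = 125² = 15625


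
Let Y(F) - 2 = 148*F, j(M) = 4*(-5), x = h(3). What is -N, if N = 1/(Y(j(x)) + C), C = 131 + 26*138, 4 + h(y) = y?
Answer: -1/761 ≈ -0.0013141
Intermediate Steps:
h(y) = -4 + y
C = 3719 (C = 131 + 3588 = 3719)
x = -1 (x = -4 + 3 = -1)
j(M) = -20
Y(F) = 2 + 148*F
N = 1/761 (N = 1/((2 + 148*(-20)) + 3719) = 1/((2 - 2960) + 3719) = 1/(-2958 + 3719) = 1/761 ≈ 0.0013141)
-N = -1*1/761 = -1/761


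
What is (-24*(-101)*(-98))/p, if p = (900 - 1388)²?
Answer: -14847/14884 ≈ -0.99751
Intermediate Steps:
p = 238144 (p = (-488)² = 238144)
(-24*(-101)*(-98))/p = -24*(-101)*(-98)/238144 = -(-2424)*(-98)*(1/238144) = -1*237552*(1/238144) = -237552*1/238144 = -14847/14884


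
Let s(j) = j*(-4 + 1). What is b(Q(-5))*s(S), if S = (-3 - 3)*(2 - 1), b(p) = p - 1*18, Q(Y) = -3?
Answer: -378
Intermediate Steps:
b(p) = -18 + p (b(p) = p - 18 = -18 + p)
S = -6 (S = -6*1 = -6)
s(j) = -3*j (s(j) = j*(-3) = -3*j)
b(Q(-5))*s(S) = (-18 - 3)*(-3*(-6)) = -21*18 = -378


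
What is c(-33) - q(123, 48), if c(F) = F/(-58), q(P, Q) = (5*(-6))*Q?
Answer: 83553/58 ≈ 1440.6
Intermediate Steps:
q(P, Q) = -30*Q
c(F) = -F/58 (c(F) = F*(-1/58) = -F/58)
c(-33) - q(123, 48) = -1/58*(-33) - (-30)*48 = 33/58 - 1*(-1440) = 33/58 + 1440 = 83553/58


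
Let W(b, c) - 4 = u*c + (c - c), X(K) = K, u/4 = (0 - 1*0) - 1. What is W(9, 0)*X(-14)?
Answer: -56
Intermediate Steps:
u = -4 (u = 4*((0 - 1*0) - 1) = 4*((0 + 0) - 1) = 4*(0 - 1) = 4*(-1) = -4)
W(b, c) = 4 - 4*c (W(b, c) = 4 + (-4*c + (c - c)) = 4 + (-4*c + 0) = 4 - 4*c)
W(9, 0)*X(-14) = (4 - 4*0)*(-14) = (4 + 0)*(-14) = 4*(-14) = -56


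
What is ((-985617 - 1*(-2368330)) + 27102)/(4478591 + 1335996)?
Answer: 1409815/5814587 ≈ 0.24246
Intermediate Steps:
((-985617 - 1*(-2368330)) + 27102)/(4478591 + 1335996) = ((-985617 + 2368330) + 27102)/5814587 = (1382713 + 27102)*(1/5814587) = 1409815*(1/5814587) = 1409815/5814587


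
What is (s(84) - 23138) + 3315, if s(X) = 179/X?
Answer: -1664953/84 ≈ -19821.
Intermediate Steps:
(s(84) - 23138) + 3315 = (179/84 - 23138) + 3315 = -1943413/84 + 3315 = -1664953/84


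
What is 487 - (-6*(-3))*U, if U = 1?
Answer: 469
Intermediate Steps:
487 - (-6*(-3))*U = 487 - (-6*(-3)) = 487 - 18 = 469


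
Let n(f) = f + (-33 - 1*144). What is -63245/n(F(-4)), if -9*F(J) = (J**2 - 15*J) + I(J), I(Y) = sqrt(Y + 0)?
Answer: 190000629/557113 - 227682*I/557113 ≈ 341.04 - 0.40868*I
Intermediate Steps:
I(Y) = sqrt(Y)
F(J) = -sqrt(J)/9 - J**2/9 + 5*J/3 (F(J) = -((J**2 - 15*J) + sqrt(J))/9 = -(sqrt(J) + J**2 - 15*J)/9 = -sqrt(J)/9 - J**2/9 + 5*J/3)
n(f) = -177 + f (n(f) = f + (-33 - 144) = f - 177 = -177 + f)
-63245/n(F(-4)) = -63245/(-177 + (-2*I/9 - 1/9*(-4)**2 + (5/3)*(-4))) = -63245/(-177 + (-2*I/9 - 1/9*16 - 20/3)) = -63245/(-177 + (-2*I/9 - 16/9 - 20/3)) = -63245/(-177 + (-76/9 - 2*I/9)) = -63245*81*(-1669/9 + 2*I/9)/2785565 = -1024569*(-1669/9 + 2*I/9)/557113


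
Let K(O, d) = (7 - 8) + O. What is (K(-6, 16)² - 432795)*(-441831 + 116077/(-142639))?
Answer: 27272712319424156/142639 ≈ 1.9120e+11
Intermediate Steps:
K(O, d) = -1 + O
(K(-6, 16)² - 432795)*(-441831 + 116077/(-142639)) = ((-1 - 6)² - 432795)*(-441831 + 116077/(-142639)) = ((-7)² - 432795)*(-441831 + 116077*(-1/142639)) = (49 - 432795)*(-441831 - 116077/142639) = -432746*(-63022448086/142639) = 27272712319424156/142639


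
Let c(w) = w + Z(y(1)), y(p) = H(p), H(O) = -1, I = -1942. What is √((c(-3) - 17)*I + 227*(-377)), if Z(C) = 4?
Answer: I*√54507 ≈ 233.47*I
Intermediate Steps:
y(p) = -1
c(w) = 4 + w (c(w) = w + 4 = 4 + w)
√((c(-3) - 17)*I + 227*(-377)) = √(((4 - 3) - 17)*(-1942) + 227*(-377)) = √((1 - 17)*(-1942) - 85579) = √(-16*(-1942) - 85579) = √(31072 - 85579) = √(-54507) = I*√54507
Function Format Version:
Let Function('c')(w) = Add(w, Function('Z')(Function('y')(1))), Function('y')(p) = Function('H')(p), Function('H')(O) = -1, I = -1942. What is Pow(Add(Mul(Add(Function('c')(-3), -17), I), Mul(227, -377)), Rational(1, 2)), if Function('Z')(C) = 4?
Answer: Mul(I, Pow(54507, Rational(1, 2))) ≈ Mul(233.47, I)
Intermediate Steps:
Function('y')(p) = -1
Function('c')(w) = Add(4, w) (Function('c')(w) = Add(w, 4) = Add(4, w))
Pow(Add(Mul(Add(Function('c')(-3), -17), I), Mul(227, -377)), Rational(1, 2)) = Pow(Add(Mul(Add(Add(4, -3), -17), -1942), Mul(227, -377)), Rational(1, 2)) = Pow(Add(Mul(Add(1, -17), -1942), -85579), Rational(1, 2)) = Pow(Add(Mul(-16, -1942), -85579), Rational(1, 2)) = Pow(Add(31072, -85579), Rational(1, 2)) = Pow(-54507, Rational(1, 2)) = Mul(I, Pow(54507, Rational(1, 2)))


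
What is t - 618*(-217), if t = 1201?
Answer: 135307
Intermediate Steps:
t - 618*(-217) = 1201 - 618*(-217) = 1201 + 134106 = 135307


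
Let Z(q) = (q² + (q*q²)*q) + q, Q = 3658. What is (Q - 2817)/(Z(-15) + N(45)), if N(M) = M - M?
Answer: 841/50835 ≈ 0.016544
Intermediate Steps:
Z(q) = q + q² + q⁴ (Z(q) = (q² + q³*q) + q = (q² + q⁴) + q = q + q² + q⁴)
N(M) = 0
(Q - 2817)/(Z(-15) + N(45)) = (3658 - 2817)/(-15*(1 - 15 + (-15)³) + 0) = 841/(-15*(1 - 15 - 3375) + 0) = 841/(-15*(-3389) + 0) = 841/(50835 + 0) = 841/50835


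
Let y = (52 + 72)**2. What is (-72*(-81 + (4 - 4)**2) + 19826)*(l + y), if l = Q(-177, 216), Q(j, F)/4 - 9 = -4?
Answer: 395030568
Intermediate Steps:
y = 15376 (y = 124**2 = 15376)
Q(j, F) = 20 (Q(j, F) = 36 + 4*(-4) = 36 - 16 = 20)
l = 20
(-72*(-81 + (4 - 4)**2) + 19826)*(l + y) = (-72*(-81 + (4 - 4)**2) + 19826)*(20 + 15376) = (-72*(-81 + 0**2) + 19826)*15396 = (-72*(-81 + 0) + 19826)*15396 = (-72*(-81) + 19826)*15396 = (5832 + 19826)*15396 = 25658*15396 = 395030568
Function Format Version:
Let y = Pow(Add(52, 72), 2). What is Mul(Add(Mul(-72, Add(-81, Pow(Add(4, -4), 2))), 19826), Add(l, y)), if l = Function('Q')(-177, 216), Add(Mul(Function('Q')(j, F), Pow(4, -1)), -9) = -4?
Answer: 395030568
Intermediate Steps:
y = 15376 (y = Pow(124, 2) = 15376)
Function('Q')(j, F) = 20 (Function('Q')(j, F) = Add(36, Mul(4, -4)) = Add(36, -16) = 20)
l = 20
Mul(Add(Mul(-72, Add(-81, Pow(Add(4, -4), 2))), 19826), Add(l, y)) = Mul(Add(Mul(-72, Add(-81, Pow(Add(4, -4), 2))), 19826), Add(20, 15376)) = Mul(Add(Mul(-72, Add(-81, Pow(0, 2))), 19826), 15396) = Mul(Add(Mul(-72, Add(-81, 0)), 19826), 15396) = Mul(Add(Mul(-72, -81), 19826), 15396) = Mul(Add(5832, 19826), 15396) = Mul(25658, 15396) = 395030568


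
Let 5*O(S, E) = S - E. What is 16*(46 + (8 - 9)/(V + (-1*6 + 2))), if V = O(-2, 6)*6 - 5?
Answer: 68528/93 ≈ 736.86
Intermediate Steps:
O(S, E) = -E/5 + S/5 (O(S, E) = (S - E)/5 = -E/5 + S/5)
V = -73/5 (V = (-1/5*6 + (1/5)*(-2))*6 - 5 = (-6/5 - 2/5)*6 - 5 = -8/5*6 - 5 = -48/5 - 5 = -73/5 ≈ -14.600)
16*(46 + (8 - 9)/(V + (-1*6 + 2))) = 16*(46 + (8 - 9)/(-73/5 + (-1*6 + 2))) = 16*(46 - 1/(-73/5 + (-6 + 2))) = 16*(46 - 1/(-73/5 - 4)) = 16*(46 - 1/(-93/5)) = 16*(46 - 1*(-5/93)) = 16*(46 + 5/93) = 16*(4283/93) = 68528/93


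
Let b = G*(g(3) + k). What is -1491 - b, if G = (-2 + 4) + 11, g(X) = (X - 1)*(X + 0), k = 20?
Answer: -1829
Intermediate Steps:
g(X) = X*(-1 + X) (g(X) = (-1 + X)*X = X*(-1 + X))
G = 13 (G = 2 + 11 = 13)
b = 338 (b = 13*(3*(-1 + 3) + 20) = 13*(3*2 + 20) = 13*(6 + 20) = 13*26 = 338)
-1491 - b = -1491 - 1*338 = -1491 - 338 = -1829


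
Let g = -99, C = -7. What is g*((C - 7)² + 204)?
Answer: -39600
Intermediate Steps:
g*((C - 7)² + 204) = -99*((-7 - 7)² + 204) = -99*((-14)² + 204) = -99*(196 + 204) = -99*400 = -39600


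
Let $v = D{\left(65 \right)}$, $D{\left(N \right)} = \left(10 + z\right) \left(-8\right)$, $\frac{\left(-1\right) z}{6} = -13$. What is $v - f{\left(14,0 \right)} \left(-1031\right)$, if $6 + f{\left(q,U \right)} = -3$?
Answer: $-9983$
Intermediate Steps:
$z = 78$ ($z = \left(-6\right) \left(-13\right) = 78$)
$f{\left(q,U \right)} = -9$ ($f{\left(q,U \right)} = -6 - 3 = -9$)
$D{\left(N \right)} = -704$ ($D{\left(N \right)} = \left(10 + 78\right) \left(-8\right) = 88 \left(-8\right) = -704$)
$v = -704$
$v - f{\left(14,0 \right)} \left(-1031\right) = -704 - \left(-9\right) \left(-1031\right) = -704 - 9279 = -9983$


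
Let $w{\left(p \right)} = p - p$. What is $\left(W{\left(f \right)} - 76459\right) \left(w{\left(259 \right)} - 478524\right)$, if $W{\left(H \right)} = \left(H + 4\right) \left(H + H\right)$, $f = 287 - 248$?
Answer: $34982497020$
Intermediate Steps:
$f = 39$ ($f = 287 - 248 = 39$)
$W{\left(H \right)} = 2 H \left(4 + H\right)$ ($W{\left(H \right)} = \left(4 + H\right) 2 H = 2 H \left(4 + H\right)$)
$w{\left(p \right)} = 0$
$\left(W{\left(f \right)} - 76459\right) \left(w{\left(259 \right)} - 478524\right) = \left(2 \cdot 39 \left(4 + 39\right) - 76459\right) \left(0 - 478524\right) = \left(2 \cdot 39 \cdot 43 - 76459\right) \left(-478524\right) = \left(3354 - 76459\right) \left(-478524\right) = \left(-73105\right) \left(-478524\right) = 34982497020$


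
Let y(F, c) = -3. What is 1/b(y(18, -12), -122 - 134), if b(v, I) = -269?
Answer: -1/269 ≈ -0.0037175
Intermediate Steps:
1/b(y(18, -12), -122 - 134) = 1/(-269) = -1/269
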